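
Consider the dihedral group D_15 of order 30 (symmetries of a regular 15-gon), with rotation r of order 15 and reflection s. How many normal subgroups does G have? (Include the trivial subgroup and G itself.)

5

G has 28 subgroups. Checking conjugation-invariance by order — order 1: 1/1 normal; order 2: 0/15 normal; order 3: 1/1 normal; order 5: 1/1 normal; order 6: 0/5 normal; order 10: 0/3 normal; order 15: 1/1 normal; order 30: 1/1 normal.
Total normal subgroups: 5.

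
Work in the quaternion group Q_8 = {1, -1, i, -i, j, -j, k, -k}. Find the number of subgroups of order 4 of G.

3

|G| = 8 and 4 | 8, so subgroups of order 4 are possible by Lagrange.
The subgroups of order 4 are: {1, -1, i, -i}; {1, -1, j, -j}; {1, -1, k, -k}.
So G has 3 subgroups of order 4.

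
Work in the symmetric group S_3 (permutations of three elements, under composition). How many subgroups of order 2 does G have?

3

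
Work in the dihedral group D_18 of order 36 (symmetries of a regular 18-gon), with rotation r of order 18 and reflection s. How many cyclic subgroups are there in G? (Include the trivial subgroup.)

24

Each element a generates a cyclic subgroup ⟨a⟩; distinct elements may generate the same one (a cyclic group of order d has φ(d) generators).
Cyclic subgroups by order — order 1: 1; order 2: 19; order 3: 1; order 6: 1; order 9: 1; order 18: 1.
Total: 24.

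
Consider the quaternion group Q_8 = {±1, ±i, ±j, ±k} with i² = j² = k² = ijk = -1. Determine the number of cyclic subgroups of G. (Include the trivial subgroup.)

Group the elements of G by the cyclic subgroup they generate; each cyclic subgroup of order d accounts for φ(d) elements.
Cyclic subgroups by order — order 1: 1; order 2: 1; order 4: 3.
Total: 5.

5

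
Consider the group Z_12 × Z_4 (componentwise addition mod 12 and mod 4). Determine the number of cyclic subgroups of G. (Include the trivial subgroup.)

20

Each element a generates a cyclic subgroup ⟨a⟩; distinct elements may generate the same one (a cyclic group of order d has φ(d) generators).
Cyclic subgroups by order — order 1: 1; order 2: 3; order 3: 1; order 4: 6; order 6: 3; order 12: 6.
Total: 20.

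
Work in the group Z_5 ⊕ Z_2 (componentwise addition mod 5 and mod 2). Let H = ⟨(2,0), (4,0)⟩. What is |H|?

5

|⟨(2,0)⟩| = 5 and |⟨(4,0)⟩| = 5, so |H| is a multiple of lcm(5, 5) = 5 and divides |G| = 10.
Closing under the operation: H = {(0,0), (1,0), (2,0), (3,0), (4,0)}, so |H| = 5.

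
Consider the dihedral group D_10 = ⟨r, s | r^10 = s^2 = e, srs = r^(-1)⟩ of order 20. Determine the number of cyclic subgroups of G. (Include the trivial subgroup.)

Group the elements of G by the cyclic subgroup they generate; each cyclic subgroup of order d accounts for φ(d) elements.
Cyclic subgroups by order — order 1: 1; order 2: 11; order 5: 1; order 10: 1.
Total: 14.

14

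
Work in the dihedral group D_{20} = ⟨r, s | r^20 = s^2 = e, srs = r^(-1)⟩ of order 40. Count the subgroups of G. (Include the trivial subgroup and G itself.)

|G| = 40, so by Lagrange every subgroup order divides 40. Divisors: 1, 2, 4, 5, 8, 10, 20, 40.
Subgroups by order — order 1: 1; order 2: 21; order 4: 11; order 5: 1; order 8: 5; order 10: 5; order 20: 3; order 40: 1.
Total: 1 + 21 + 11 + 1 + 5 + 5 + 3 + 1 = 48.

48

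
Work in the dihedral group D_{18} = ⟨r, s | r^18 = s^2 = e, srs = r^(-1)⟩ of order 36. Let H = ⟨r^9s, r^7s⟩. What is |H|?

18

|⟨r^9s⟩| = 2 and |⟨r^7s⟩| = 2, so |H| is a multiple of lcm(2, 2) = 2 and divides |G| = 36.
Closing under the operation: H = {e, r^2, r^4, r^6, r^8, r^10, r^12, r^14, r^16, rs, r^3s, r^5s, r^7s, r^9s, r^11s, r^13s, r^15s, r^17s}, so |H| = 18.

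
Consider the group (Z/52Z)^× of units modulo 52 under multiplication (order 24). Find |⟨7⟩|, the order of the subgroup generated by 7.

Compute successive powers of 7 mod 52: 7, 49, 31, 9, 11, 25, 19, 29, …; 7^12 ≡ 1 (mod 52).
So |⟨7⟩| = 12.

12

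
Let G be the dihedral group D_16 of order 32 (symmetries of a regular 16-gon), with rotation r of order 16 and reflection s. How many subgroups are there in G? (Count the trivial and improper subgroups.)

36

|G| = 32, so by Lagrange every subgroup order divides 32. Divisors: 1, 2, 4, 8, 16, 32.
Subgroups by order — order 1: 1; order 2: 17; order 4: 9; order 8: 5; order 16: 3; order 32: 1.
Total: 1 + 17 + 9 + 5 + 3 + 1 = 36.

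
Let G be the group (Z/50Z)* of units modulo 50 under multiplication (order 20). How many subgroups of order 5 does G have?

|G| = 20 and 5 | 20, so subgroups of order 5 are possible by Lagrange.
The subgroups of order 5 are: {1, 11, 21, 31, 41}.
So G has 1 subgroup of order 5.

1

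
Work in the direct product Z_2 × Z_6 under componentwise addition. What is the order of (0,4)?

The order of (0,4) in Z_2 × Z_6 is lcm(ord(0) in Z_2, ord(4) in Z_6).
ord(0) = 1 and ord(4) = 3, so |⟨(0,4)⟩| = lcm(1, 3) = 3.

3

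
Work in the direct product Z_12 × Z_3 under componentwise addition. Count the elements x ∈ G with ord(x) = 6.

8

An element (a,b) has order lcm(ord(a), ord(b)); count pairs with lcm equal to 6.
Enumerating gives 8 such elements.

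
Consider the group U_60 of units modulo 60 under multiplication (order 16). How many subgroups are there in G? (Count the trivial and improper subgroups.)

|G| = 16, so by Lagrange every subgroup order divides 16. Divisors: 1, 2, 4, 8, 16.
Subgroups by order — order 1: 1; order 2: 7; order 4: 11; order 8: 7; order 16: 1.
Total: 1 + 7 + 11 + 7 + 1 = 27.

27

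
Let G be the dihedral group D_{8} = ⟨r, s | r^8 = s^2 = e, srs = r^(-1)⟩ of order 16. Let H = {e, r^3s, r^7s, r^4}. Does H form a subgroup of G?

|H| = 4 divides |G| = 16, consistent with Lagrange.
H contains the identity, every element's inverse is in H, and H is closed under ·: it is a subgroup.

Yes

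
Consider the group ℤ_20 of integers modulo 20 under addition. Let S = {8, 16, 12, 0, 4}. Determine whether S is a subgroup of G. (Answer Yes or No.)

Yes

|S| = 5 divides |G| = 20, consistent with Lagrange.
S contains the identity, every element's inverse is in S, and S is closed under +: it is a subgroup.
In fact S = ⟨16⟩.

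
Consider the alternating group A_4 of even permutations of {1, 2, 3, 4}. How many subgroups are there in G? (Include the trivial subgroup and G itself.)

10

|G| = 12, so by Lagrange every subgroup order divides 12. Divisors: 1, 2, 3, 4, 6, 12.
Subgroups by order — order 1: 1; order 2: 3; order 3: 4; order 4: 1; order 6: 0; order 12: 1.
Total: 1 + 3 + 4 + 1 + 0 + 1 = 10.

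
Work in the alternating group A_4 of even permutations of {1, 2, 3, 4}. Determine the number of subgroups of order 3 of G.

|G| = 12 and 3 | 12, so subgroups of order 3 are possible by Lagrange.
The subgroups of order 3 are: {e, (1 2 3), (1 3 2)}; {e, (1 2 4), (1 4 2)}; {e, (1 3 4), (1 4 3)}; {e, (2 3 4), (2 4 3)}.
So G has 4 subgroups of order 3.

4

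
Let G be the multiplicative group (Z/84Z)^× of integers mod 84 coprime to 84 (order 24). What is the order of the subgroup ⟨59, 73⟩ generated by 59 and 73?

|⟨59⟩| = 6 and |⟨73⟩| = 6, so |H| is a multiple of lcm(6, 6) = 6 and divides |G| = 24.
Closing under the operation: H = {1, 11, 13, 23, 25, 37, 47, 59, 61, 71, 73, 83}, so |H| = 12.

12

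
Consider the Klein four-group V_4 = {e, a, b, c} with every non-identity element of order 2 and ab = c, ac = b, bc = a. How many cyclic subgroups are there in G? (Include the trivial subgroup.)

A cyclic subgroup of order d is generated by each of its φ(d) elements of order d, so the cyclic subgroups of order d number (#elements of order d)/φ(d).
Cyclic subgroups by order — order 1: 1; order 2: 3.
Total: 4.

4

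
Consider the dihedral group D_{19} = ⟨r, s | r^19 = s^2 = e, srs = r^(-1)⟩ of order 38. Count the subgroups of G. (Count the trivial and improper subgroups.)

22

|G| = 38, so by Lagrange every subgroup order divides 38. Divisors: 1, 2, 19, 38.
Subgroups by order — order 1: 1; order 2: 19; order 19: 1; order 38: 1.
Total: 1 + 19 + 1 + 1 = 22.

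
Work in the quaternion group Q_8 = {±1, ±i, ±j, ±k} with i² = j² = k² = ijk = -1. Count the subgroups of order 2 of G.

|G| = 8 and 2 | 8, so subgroups of order 2 are possible by Lagrange.
The subgroups of order 2 are: {1, -1}.
So G has 1 subgroup of order 2.

1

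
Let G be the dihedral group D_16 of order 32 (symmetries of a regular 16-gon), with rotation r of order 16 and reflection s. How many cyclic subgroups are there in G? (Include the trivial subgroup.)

21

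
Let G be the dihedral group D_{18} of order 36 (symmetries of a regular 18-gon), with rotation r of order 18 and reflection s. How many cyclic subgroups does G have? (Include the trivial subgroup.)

24

A cyclic subgroup of order d is generated by each of its φ(d) elements of order d, so the cyclic subgroups of order d number (#elements of order d)/φ(d).
Cyclic subgroups by order — order 1: 1; order 2: 19; order 3: 1; order 6: 1; order 9: 1; order 18: 1.
Total: 24.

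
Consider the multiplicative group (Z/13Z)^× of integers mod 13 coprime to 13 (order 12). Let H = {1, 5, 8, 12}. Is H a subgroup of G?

|H| = 4 divides |G| = 12, consistent with Lagrange.
H contains the identity, every element's inverse is in H, and H is closed under ·: it is a subgroup.
In fact H = ⟨8⟩.

Yes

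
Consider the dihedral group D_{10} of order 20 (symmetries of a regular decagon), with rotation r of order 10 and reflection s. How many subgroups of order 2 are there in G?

|G| = 20 and 2 | 20, so subgroups of order 2 are possible by Lagrange.
The subgroups of order 2 are: {e, r^2s}; {e, r^3s}; {e, r^4s}; {e, r^5}; … (11 in all).
So G has 11 subgroups of order 2.

11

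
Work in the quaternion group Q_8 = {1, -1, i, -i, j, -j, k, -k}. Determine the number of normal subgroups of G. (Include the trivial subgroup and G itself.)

6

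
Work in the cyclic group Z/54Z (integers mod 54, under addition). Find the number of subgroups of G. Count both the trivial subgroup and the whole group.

8

Subgroups of the cyclic group Z/54Z correspond bijectively to divisors of 54.
Divisors of 54: 1, 2, 3, 6, 9, 18, 27, 54.
So Z/54Z has 8 subgroups.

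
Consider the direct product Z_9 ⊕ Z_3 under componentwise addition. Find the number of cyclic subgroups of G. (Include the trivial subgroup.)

Each element a generates a cyclic subgroup ⟨a⟩; distinct elements may generate the same one (a cyclic group of order d has φ(d) generators).
Cyclic subgroups by order — order 1: 1; order 3: 4; order 9: 3.
Total: 8.

8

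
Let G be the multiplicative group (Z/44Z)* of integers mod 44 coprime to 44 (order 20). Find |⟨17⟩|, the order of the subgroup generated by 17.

Compute successive powers of 17 mod 44: 17, 25, 29, 9, 21, 5, 41, 37, …; 17^10 ≡ 1 (mod 44).
So |⟨17⟩| = 10.

10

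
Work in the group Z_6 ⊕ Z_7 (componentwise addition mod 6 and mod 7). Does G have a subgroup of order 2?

Yes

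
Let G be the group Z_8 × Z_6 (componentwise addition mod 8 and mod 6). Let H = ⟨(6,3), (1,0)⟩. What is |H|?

|⟨(6,3)⟩| = 4 and |⟨(1,0)⟩| = 8, so |H| is a multiple of lcm(4, 8) = 8 and divides |G| = 48.
Closing under the operation: H = {(0,0), (0,3), (1,0), (1,3), (2,0), (2,3), (3,0), (3,3), (4,0), (4,3), (5,0), (5,3), (6,0), (6,3), (7,0), (7,3)}, so |H| = 16.

16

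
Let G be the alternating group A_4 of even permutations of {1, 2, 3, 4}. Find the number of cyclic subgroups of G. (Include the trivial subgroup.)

Each element a generates a cyclic subgroup ⟨a⟩; distinct elements may generate the same one (a cyclic group of order d has φ(d) generators).
Cyclic subgroups by order — order 1: 1; order 2: 3; order 3: 4.
Total: 8.

8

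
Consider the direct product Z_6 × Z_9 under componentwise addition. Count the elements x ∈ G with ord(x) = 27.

An element (a,b) has order lcm(ord(a), ord(b)); count pairs with lcm equal to 27.
Enumerating gives 0 such elements.

0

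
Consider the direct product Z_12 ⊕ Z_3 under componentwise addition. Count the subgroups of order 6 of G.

|G| = 36 and 6 | 36, so subgroups of order 6 are possible by Lagrange.
The subgroups of order 6 are: {(0,0), (0,1), (0,2), (6,0), (6,1), (6,2)}; {(0,0), (2,0), (4,0), (6,0), (8,0), (10,0)}; {(0,0), (2,2), (4,1), (6,0), (8,2), (10,1)}; {(0,0), (2,1), (4,2), (6,0), (8,1), (10,2)}.
So G has 4 subgroups of order 6.

4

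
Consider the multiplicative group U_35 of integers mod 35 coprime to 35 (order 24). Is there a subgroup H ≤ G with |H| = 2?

2 | 24. A subgroup of order 2 is {1, 29}.

Yes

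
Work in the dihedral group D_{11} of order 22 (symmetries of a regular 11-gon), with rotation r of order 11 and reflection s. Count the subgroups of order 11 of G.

|G| = 22 and 11 | 22, so subgroups of order 11 are possible by Lagrange.
The subgroups of order 11 are: {e, r, r^2, r^3, r^4, r^5, r^6, r^7, r^8, r^9, r^10}.
So G has 1 subgroup of order 11.

1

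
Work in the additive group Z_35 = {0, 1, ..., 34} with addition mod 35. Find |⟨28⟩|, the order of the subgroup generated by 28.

In Z_35, the order of an element a is n/gcd(a, n).
gcd(28, 35) = 7, so |⟨28⟩| = 35/7 = 5.

5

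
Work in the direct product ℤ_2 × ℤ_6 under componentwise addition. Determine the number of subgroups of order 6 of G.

3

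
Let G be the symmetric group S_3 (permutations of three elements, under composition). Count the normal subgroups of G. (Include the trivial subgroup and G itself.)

3

G has 6 subgroups. Checking conjugation-invariance by order — order 1: 1/1 normal; order 2: 0/3 normal; order 3: 1/1 normal; order 6: 1/1 normal.
Total normal subgroups: 3.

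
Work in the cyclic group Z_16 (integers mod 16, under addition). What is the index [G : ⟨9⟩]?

1

|⟨9⟩| = 16 and |G| = 16.
By Lagrange, [G : H] = |G|/|H| = 16/16 = 1.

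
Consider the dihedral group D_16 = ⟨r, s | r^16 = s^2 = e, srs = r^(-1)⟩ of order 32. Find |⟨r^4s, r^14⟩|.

|⟨r^4s⟩| = 2 and |⟨r^14⟩| = 8, so |H| is a multiple of lcm(2, 8) = 8 and divides |G| = 32.
Closing under the operation: H = {e, r^2, r^4, r^6, r^8, r^10, r^12, r^14, s, r^2s, r^4s, r^6s, r^8s, r^10s, r^12s, r^14s}, so |H| = 16.

16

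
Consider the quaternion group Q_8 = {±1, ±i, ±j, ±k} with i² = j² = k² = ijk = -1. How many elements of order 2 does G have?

1

The elements of order 2 are: -1.
That's 1.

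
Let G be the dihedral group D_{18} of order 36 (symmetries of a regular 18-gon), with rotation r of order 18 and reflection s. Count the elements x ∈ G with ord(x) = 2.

Enumerating element orders in G gives 19 elements of order 2.

19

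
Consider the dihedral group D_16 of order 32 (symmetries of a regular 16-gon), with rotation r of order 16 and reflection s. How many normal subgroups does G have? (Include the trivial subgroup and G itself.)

G has 36 subgroups. Checking conjugation-invariance by order — order 1: 1/1 normal; order 2: 1/17 normal; order 4: 1/9 normal; order 8: 1/5 normal; order 16: 3/3 normal; order 32: 1/1 normal.
Total normal subgroups: 8.

8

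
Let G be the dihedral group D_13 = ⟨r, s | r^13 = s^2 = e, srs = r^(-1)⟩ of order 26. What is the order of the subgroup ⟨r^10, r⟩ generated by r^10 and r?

13

|⟨r^10⟩| = 13 and |⟨r⟩| = 13, so |H| is a multiple of lcm(13, 13) = 13 and divides |G| = 26.
Closing under the operation: H = {e, r, r^2, r^3, r^4, r^5, r^6, r^7, r^8, r^9, r^10, r^11, r^12}, so |H| = 13.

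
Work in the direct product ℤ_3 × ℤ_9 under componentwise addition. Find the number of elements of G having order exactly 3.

8

An element (a,b) has order lcm(ord(a), ord(b)); count pairs with lcm equal to 3.
Enumerating gives 8 such elements.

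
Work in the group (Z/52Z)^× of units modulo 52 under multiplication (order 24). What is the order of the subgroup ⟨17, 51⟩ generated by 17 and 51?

|⟨17⟩| = 6 and |⟨51⟩| = 2, so |H| is a multiple of lcm(6, 2) = 6 and divides |G| = 24.
Closing under the operation: H = {1, 3, 9, 17, 23, 25, 27, 29, 35, 43, 49, 51}, so |H| = 12.

12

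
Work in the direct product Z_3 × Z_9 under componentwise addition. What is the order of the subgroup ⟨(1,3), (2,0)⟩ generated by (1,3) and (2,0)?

|⟨(1,3)⟩| = 3 and |⟨(2,0)⟩| = 3, so |H| is a multiple of lcm(3, 3) = 3 and divides |G| = 27.
Closing under the operation: H = {(0,0), (0,3), (0,6), (1,0), (1,3), (1,6), (2,0), (2,3), (2,6)}, so |H| = 9.

9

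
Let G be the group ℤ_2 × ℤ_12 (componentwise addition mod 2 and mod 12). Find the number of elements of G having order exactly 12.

An element (a,b) has order lcm(ord(a), ord(b)); count pairs with lcm equal to 12.
Enumerating gives 8 such elements.

8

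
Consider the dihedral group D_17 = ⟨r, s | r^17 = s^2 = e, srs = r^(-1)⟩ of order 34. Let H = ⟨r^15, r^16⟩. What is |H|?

|⟨r^15⟩| = 17 and |⟨r^16⟩| = 17, so |H| is a multiple of lcm(17, 17) = 17 and divides |G| = 34.
Closing under the operation: H = {e, r, r^2, r^3, r^4, r^5, r^6, r^7, r^8, r^9, r^10, r^11, r^12, r^13, r^14, r^15, r^16}, so |H| = 17.

17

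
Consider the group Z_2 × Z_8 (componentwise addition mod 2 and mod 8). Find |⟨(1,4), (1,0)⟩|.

|⟨(1,4)⟩| = 2 and |⟨(1,0)⟩| = 2, so |H| is a multiple of lcm(2, 2) = 2 and divides |G| = 16.
Closing under the operation: H = {(0,0), (0,4), (1,0), (1,4)}, so |H| = 4.

4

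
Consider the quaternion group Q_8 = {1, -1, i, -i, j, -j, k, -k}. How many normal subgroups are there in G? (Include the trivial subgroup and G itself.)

6

G has 6 subgroups. Checking conjugation-invariance by order — order 1: 1/1 normal; order 2: 1/1 normal; order 4: 3/3 normal; order 8: 1/1 normal.
Total normal subgroups: 6.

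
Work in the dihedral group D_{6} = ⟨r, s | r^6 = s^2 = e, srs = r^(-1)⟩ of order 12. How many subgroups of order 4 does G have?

3

|G| = 12 and 4 | 12, so subgroups of order 4 are possible by Lagrange.
The subgroups of order 4 are: {e, r^3, r^2s, r^5s}; {e, r^3, s, r^3s}; {e, r^3, rs, r^4s}.
So G has 3 subgroups of order 4.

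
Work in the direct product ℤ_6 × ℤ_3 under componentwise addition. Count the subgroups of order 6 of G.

4

|G| = 18 and 6 | 18, so subgroups of order 6 are possible by Lagrange.
The subgroups of order 6 are: {(0,0), (0,1), (0,2), (3,0), (3,1), (3,2)}; {(0,0), (1,0), (2,0), (3,0), (4,0), (5,0)}; {(0,0), (1,1), (2,2), (3,0), (4,1), (5,2)}; {(0,0), (1,2), (2,1), (3,0), (4,2), (5,1)}.
So G has 4 subgroups of order 6.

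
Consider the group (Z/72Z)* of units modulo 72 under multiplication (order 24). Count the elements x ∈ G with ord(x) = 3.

2

The elements of order 3 are: 25, 49.
That's 2.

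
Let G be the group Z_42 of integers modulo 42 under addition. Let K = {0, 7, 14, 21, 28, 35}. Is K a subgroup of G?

|K| = 6 divides |G| = 42, consistent with Lagrange.
K contains the identity, every element's inverse is in K, and K is closed under +: it is a subgroup.
In fact K = ⟨35⟩.

Yes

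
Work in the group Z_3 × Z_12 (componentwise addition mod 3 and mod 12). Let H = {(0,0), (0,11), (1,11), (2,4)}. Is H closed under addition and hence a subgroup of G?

(1,11) ∈ H but its inverse (2,1) ∉ H, so H is not a subgroup.

No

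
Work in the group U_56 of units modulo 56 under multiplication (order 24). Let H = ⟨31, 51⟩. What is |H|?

12

|⟨31⟩| = 6 and |⟨51⟩| = 6, so |H| is a multiple of lcm(6, 6) = 6 and divides |G| = 24.
Closing under the operation: H = {1, 5, 9, 11, 13, 25, 31, 43, 45, 47, 51, 55}, so |H| = 12.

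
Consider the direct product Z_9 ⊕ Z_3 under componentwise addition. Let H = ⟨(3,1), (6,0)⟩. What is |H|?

9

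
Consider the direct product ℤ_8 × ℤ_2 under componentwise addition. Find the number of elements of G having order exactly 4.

An element (a,b) has order lcm(ord(a), ord(b)); count pairs with lcm equal to 4.
Enumerating gives 4 such elements.

4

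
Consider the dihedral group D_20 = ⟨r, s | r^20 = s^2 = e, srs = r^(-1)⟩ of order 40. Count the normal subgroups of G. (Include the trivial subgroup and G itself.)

9

G has 48 subgroups. Checking conjugation-invariance by order — order 1: 1/1 normal; order 2: 1/21 normal; order 4: 1/11 normal; order 5: 1/1 normal; order 8: 0/5 normal; order 10: 1/5 normal; order 20: 3/3 normal; order 40: 1/1 normal.
Total normal subgroups: 9.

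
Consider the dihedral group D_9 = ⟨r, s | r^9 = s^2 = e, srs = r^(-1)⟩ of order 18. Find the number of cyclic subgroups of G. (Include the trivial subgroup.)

12

Each element a generates a cyclic subgroup ⟨a⟩; distinct elements may generate the same one (a cyclic group of order d has φ(d) generators).
Cyclic subgroups by order — order 1: 1; order 2: 9; order 3: 1; order 9: 1.
Total: 12.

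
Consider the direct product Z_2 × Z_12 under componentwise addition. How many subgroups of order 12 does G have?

3

|G| = 24 and 12 | 24, so subgroups of order 12 are possible by Lagrange.
The subgroups of order 12 are: {(0,0), (0,1), (0,2), (0,3), (0,4), (0,5), (0,6), (0,7), (0,8), (0,9), (0,10), (0,11)}; {(0,0), (0,2), (0,4), (0,6), (0,8), (0,10), (1,0), (1,2), (1,4), (1,6), (1,8), (1,10)}; {(0,0), (0,2), (0,4), (0,6), (0,8), (0,10), (1,1), (1,3), (1,5), (1,7), (1,9), (1,11)}.
So G has 3 subgroups of order 12.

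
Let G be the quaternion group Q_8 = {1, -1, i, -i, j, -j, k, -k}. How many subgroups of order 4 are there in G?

3

|G| = 8 and 4 | 8, so subgroups of order 4 are possible by Lagrange.
The subgroups of order 4 are: {1, -1, i, -i}; {1, -1, j, -j}; {1, -1, k, -k}.
So G has 3 subgroups of order 4.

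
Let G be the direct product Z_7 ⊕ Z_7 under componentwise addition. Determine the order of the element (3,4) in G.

The order of (3,4) in Z_7 × Z_7 is lcm(ord(3) in Z_7, ord(4) in Z_7).
ord(3) = 7 and ord(4) = 7, so |⟨(3,4)⟩| = lcm(7, 7) = 7.

7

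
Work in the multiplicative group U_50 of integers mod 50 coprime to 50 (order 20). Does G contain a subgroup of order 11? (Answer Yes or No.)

No

11 does not divide |G| = 20, so by Lagrange no subgroup of order 11 exists.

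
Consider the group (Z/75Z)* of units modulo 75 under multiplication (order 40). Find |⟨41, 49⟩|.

20

|⟨41⟩| = 10 and |⟨49⟩| = 2, so |H| is a multiple of lcm(10, 2) = 10 and divides |G| = 40.
Closing under the operation: H = {1, 4, 11, 14, 16, 19, 26, 29, 31, 34, 41, 44, 46, 49, 56, 59, 61, 64, 71, 74}, so |H| = 20.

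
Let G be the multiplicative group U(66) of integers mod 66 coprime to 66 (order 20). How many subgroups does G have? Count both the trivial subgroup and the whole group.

10

|G| = 20, so by Lagrange every subgroup order divides 20. Divisors: 1, 2, 4, 5, 10, 20.
Subgroups by order — order 1: 1; order 2: 3; order 4: 1; order 5: 1; order 10: 3; order 20: 1.
Total: 1 + 3 + 1 + 1 + 3 + 1 = 10.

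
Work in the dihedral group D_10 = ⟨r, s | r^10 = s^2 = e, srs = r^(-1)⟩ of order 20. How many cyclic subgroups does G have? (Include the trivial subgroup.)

A cyclic subgroup of order d is generated by each of its φ(d) elements of order d, so the cyclic subgroups of order d number (#elements of order d)/φ(d).
Cyclic subgroups by order — order 1: 1; order 2: 11; order 5: 1; order 10: 1.
Total: 14.

14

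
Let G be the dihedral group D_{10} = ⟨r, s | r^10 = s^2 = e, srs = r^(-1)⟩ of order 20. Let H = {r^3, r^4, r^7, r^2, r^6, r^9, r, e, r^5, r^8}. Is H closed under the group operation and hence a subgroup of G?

|H| = 10 divides |G| = 20, consistent with Lagrange.
H contains the identity, every element's inverse is in H, and H is closed under ·: it is a subgroup.
In fact H = ⟨r^9⟩.

Yes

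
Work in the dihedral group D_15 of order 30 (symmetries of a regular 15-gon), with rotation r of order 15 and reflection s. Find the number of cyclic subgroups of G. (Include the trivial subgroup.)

Each element a generates a cyclic subgroup ⟨a⟩; distinct elements may generate the same one (a cyclic group of order d has φ(d) generators).
Cyclic subgroups by order — order 1: 1; order 2: 15; order 3: 1; order 5: 1; order 15: 1.
Total: 19.

19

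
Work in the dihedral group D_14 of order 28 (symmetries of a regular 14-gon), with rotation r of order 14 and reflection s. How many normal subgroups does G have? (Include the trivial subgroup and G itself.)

7

G has 28 subgroups. Checking conjugation-invariance by order — order 1: 1/1 normal; order 2: 1/15 normal; order 4: 0/7 normal; order 7: 1/1 normal; order 14: 3/3 normal; order 28: 1/1 normal.
Total normal subgroups: 7.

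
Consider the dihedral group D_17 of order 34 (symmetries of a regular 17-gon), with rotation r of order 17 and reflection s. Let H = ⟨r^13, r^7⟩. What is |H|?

|⟨r^13⟩| = 17 and |⟨r^7⟩| = 17, so |H| is a multiple of lcm(17, 17) = 17 and divides |G| = 34.
Closing under the operation: H = {e, r, r^2, r^3, r^4, r^5, r^6, r^7, r^8, r^9, r^10, r^11, r^12, r^13, r^14, r^15, r^16}, so |H| = 17.

17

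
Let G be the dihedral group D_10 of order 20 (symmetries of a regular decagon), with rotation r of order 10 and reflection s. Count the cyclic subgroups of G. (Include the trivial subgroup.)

14

Group the elements of G by the cyclic subgroup they generate; each cyclic subgroup of order d accounts for φ(d) elements.
Cyclic subgroups by order — order 1: 1; order 2: 11; order 5: 1; order 10: 1.
Total: 14.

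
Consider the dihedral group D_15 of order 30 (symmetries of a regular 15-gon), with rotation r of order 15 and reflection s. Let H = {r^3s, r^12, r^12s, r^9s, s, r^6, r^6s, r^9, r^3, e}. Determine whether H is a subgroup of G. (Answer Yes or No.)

Yes

|H| = 10 divides |G| = 30, consistent with Lagrange.
H contains the identity, every element's inverse is in H, and H is closed under ·: it is a subgroup.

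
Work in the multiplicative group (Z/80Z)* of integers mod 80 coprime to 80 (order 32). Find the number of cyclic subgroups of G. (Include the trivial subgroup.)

20

Group the elements of G by the cyclic subgroup they generate; each cyclic subgroup of order d accounts for φ(d) elements.
Cyclic subgroups by order — order 1: 1; order 2: 7; order 4: 12.
Total: 20.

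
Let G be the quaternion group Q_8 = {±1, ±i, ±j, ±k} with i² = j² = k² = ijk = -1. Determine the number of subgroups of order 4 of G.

3

|G| = 8 and 4 | 8, so subgroups of order 4 are possible by Lagrange.
The subgroups of order 4 are: {1, -1, i, -i}; {1, -1, j, -j}; {1, -1, k, -k}.
So G has 3 subgroups of order 4.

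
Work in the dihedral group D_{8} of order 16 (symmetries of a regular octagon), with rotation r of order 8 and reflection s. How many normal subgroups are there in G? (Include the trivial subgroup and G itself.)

7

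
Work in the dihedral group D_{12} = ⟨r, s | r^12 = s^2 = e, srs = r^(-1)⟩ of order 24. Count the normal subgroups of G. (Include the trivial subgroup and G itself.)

G has 34 subgroups. Checking conjugation-invariance by order — order 1: 1/1 normal; order 2: 1/13 normal; order 3: 1/1 normal; order 4: 1/7 normal; order 6: 1/5 normal; order 8: 0/3 normal; order 12: 3/3 normal; order 24: 1/1 normal.
Total normal subgroups: 9.

9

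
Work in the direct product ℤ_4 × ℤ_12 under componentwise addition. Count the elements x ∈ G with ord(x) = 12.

An element (a,b) has order lcm(ord(a), ord(b)); count pairs with lcm equal to 12.
Enumerating gives 24 such elements.

24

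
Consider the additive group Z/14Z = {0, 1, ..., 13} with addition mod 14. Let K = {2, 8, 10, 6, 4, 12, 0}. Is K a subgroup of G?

Yes

|K| = 7 divides |G| = 14, consistent with Lagrange.
K contains the identity, every element's inverse is in K, and K is closed under +: it is a subgroup.
In fact K = ⟨2⟩.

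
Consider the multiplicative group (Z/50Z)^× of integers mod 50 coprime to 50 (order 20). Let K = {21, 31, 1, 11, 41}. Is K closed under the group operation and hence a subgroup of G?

Yes

|K| = 5 divides |G| = 20, consistent with Lagrange.
K contains the identity, every element's inverse is in K, and K is closed under ·: it is a subgroup.
In fact K = ⟨21⟩.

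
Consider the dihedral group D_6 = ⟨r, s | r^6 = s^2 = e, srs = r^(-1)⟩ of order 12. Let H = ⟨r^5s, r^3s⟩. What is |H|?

|⟨r^5s⟩| = 2 and |⟨r^3s⟩| = 2, so |H| is a multiple of lcm(2, 2) = 2 and divides |G| = 12.
Closing under the operation: H = {e, r^2, r^4, rs, r^3s, r^5s}, so |H| = 6.

6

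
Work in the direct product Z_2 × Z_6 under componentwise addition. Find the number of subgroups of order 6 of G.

3

|G| = 12 and 6 | 12, so subgroups of order 6 are possible by Lagrange.
The subgroups of order 6 are: {(0,0), (0,1), (0,2), (0,3), (0,4), (0,5)}; {(0,0), (0,2), (0,4), (1,0), (1,2), (1,4)}; {(0,0), (0,2), (0,4), (1,1), (1,3), (1,5)}.
So G has 3 subgroups of order 6.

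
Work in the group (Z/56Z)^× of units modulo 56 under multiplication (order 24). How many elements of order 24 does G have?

0

No element of G has order 24 (even though 24 | 24).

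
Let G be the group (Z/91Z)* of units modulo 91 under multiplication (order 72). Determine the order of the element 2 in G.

Compute successive powers of 2 mod 91: 2, 4, 8, 16, 32, 64, 37, 74, …; 2^12 ≡ 1 (mod 91).
So |⟨2⟩| = 12.

12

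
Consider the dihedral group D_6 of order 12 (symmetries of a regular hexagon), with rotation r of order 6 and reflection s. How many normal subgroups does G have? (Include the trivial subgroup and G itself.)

G has 16 subgroups. Checking conjugation-invariance by order — order 1: 1/1 normal; order 2: 1/7 normal; order 3: 1/1 normal; order 4: 0/3 normal; order 6: 3/3 normal; order 12: 1/1 normal.
Total normal subgroups: 7.

7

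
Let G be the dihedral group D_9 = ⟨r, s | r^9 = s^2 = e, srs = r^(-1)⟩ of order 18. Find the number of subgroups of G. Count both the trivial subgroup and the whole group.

|G| = 18, so by Lagrange every subgroup order divides 18. Divisors: 1, 2, 3, 6, 9, 18.
Subgroups by order — order 1: 1; order 2: 9; order 3: 1; order 6: 3; order 9: 1; order 18: 1.
Total: 1 + 9 + 1 + 3 + 1 + 1 = 16.

16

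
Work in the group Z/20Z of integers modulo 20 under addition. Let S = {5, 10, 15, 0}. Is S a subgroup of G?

|S| = 4 divides |G| = 20, consistent with Lagrange.
S contains the identity, every element's inverse is in S, and S is closed under +: it is a subgroup.
In fact S = ⟨5⟩.

Yes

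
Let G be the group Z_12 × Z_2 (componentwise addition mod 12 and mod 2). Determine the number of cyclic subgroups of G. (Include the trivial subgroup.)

A cyclic subgroup of order d is generated by each of its φ(d) elements of order d, so the cyclic subgroups of order d number (#elements of order d)/φ(d).
Cyclic subgroups by order — order 1: 1; order 2: 3; order 3: 1; order 4: 2; order 6: 3; order 12: 2.
Total: 12.

12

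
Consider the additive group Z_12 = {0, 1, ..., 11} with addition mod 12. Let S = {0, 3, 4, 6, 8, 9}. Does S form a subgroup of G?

No

Closure fails: 3 + 4 = 7 ∉ S. So S is not a subgroup.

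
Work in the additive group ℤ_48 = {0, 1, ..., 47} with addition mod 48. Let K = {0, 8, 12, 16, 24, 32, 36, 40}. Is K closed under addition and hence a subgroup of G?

No

Closure fails: 32 + 36 = 20 ∉ K. So K is not a subgroup.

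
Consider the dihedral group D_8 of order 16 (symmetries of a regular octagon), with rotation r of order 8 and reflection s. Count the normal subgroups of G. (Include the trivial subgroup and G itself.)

7

G has 19 subgroups. Checking conjugation-invariance by order — order 1: 1/1 normal; order 2: 1/9 normal; order 4: 1/5 normal; order 8: 3/3 normal; order 16: 1/1 normal.
Total normal subgroups: 7.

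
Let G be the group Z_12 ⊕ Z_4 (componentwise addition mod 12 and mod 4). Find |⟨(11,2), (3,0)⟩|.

24

|⟨(11,2)⟩| = 12 and |⟨(3,0)⟩| = 4, so |H| is a multiple of lcm(12, 4) = 12 and divides |G| = 48.
Closing under the operation: H = {(0,0), (0,2), (1,0), (1,2), (2,0), (2,2), (3,0), (3,2), (4,0), (4,2), (5,0), (5,2), (6,0), (6,2), (7,0), (7,2), (8,0), (8,2), (9,0), (9,2), (10,0), (10,2), (11,0), (11,2)}, so |H| = 24.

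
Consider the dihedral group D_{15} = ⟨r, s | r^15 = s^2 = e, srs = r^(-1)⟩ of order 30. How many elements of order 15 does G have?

The elements of order 15 are: r, r^2, r^4, r^7, r^8, r^11, r^13, r^14.
That's 8.

8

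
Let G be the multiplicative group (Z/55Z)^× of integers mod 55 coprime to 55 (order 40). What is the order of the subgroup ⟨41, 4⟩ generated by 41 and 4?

20

|⟨41⟩| = 10 and |⟨4⟩| = 10, so |H| is a multiple of lcm(10, 10) = 10 and divides |G| = 40.
Closing under the operation: H = {1, 4, 6, 9, 14, 16, 19, 21, 24, 26, 29, 31, 34, 36, 39, 41, 46, 49, 51, 54}, so |H| = 20.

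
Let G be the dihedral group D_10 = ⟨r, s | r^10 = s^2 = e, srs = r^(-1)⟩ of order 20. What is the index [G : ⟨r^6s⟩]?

10

|⟨r^6s⟩| = 2 and |G| = 20.
By Lagrange, [G : H] = |G|/|H| = 20/2 = 10.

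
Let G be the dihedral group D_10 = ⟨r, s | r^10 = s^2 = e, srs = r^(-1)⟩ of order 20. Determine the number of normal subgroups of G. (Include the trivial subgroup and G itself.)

G has 22 subgroups. Checking conjugation-invariance by order — order 1: 1/1 normal; order 2: 1/11 normal; order 4: 0/5 normal; order 5: 1/1 normal; order 10: 3/3 normal; order 20: 1/1 normal.
Total normal subgroups: 7.

7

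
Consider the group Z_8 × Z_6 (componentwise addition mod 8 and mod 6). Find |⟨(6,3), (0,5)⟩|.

|⟨(6,3)⟩| = 4 and |⟨(0,5)⟩| = 6, so |H| is a multiple of lcm(4, 6) = 12 and divides |G| = 48.
Closing under the operation: H = {(0,0), (0,1), (0,2), (0,3), (0,4), (0,5), (2,0), (2,1), (2,2), (2,3), (2,4), (2,5), (4,0), (4,1), (4,2), (4,3), (4,4), (4,5), (6,0), (6,1), (6,2), (6,3), (6,4), (6,5)}, so |H| = 24.

24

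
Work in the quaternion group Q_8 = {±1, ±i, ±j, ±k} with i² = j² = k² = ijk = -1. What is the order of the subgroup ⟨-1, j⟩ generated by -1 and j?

4

|⟨-1⟩| = 2 and |⟨j⟩| = 4, so |H| is a multiple of lcm(2, 4) = 4 and divides |G| = 8.
Closing under the operation: H = {1, -1, j, -j}, so |H| = 4.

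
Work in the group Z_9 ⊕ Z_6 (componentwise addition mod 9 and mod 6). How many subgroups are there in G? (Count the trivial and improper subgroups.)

20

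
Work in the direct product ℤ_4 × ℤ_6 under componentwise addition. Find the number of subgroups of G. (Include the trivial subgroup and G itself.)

16

|G| = 24, so by Lagrange every subgroup order divides 24. Divisors: 1, 2, 3, 4, 6, 8, 12, 24.
Subgroups by order — order 1: 1; order 2: 3; order 3: 1; order 4: 3; order 6: 3; order 8: 1; order 12: 3; order 24: 1.
Total: 1 + 3 + 1 + 3 + 3 + 1 + 3 + 1 = 16.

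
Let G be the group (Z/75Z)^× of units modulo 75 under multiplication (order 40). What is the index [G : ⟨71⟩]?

4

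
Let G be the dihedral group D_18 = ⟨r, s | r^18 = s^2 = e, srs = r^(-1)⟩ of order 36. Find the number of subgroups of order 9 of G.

1

|G| = 36 and 9 | 36, so subgroups of order 9 are possible by Lagrange.
The subgroups of order 9 are: {e, r^2, r^4, r^6, r^8, r^10, r^12, r^14, r^16}.
So G has 1 subgroup of order 9.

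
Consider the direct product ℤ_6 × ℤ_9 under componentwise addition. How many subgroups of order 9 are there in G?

4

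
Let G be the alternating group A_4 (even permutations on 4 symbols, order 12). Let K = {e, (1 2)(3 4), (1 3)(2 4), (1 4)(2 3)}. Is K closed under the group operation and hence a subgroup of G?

Yes

|K| = 4 divides |G| = 12, consistent with Lagrange.
K contains the identity, every element's inverse is in K, and K is closed under ∘: it is a subgroup.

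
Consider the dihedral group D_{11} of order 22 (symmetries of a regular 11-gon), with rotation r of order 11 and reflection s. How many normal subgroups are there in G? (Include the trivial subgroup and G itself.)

3

G has 14 subgroups. Checking conjugation-invariance by order — order 1: 1/1 normal; order 2: 0/11 normal; order 11: 1/1 normal; order 22: 1/1 normal.
Total normal subgroups: 3.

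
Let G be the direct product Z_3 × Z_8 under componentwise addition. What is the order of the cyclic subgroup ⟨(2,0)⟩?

The order of (2,0) in Z_3 × Z_8 is lcm(ord(2) in Z_3, ord(0) in Z_8).
ord(2) = 3 and ord(0) = 1, so |⟨(2,0)⟩| = lcm(3, 1) = 3.

3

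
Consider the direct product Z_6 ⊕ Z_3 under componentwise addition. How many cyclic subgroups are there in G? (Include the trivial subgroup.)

A cyclic subgroup of order d is generated by each of its φ(d) elements of order d, so the cyclic subgroups of order d number (#elements of order d)/φ(d).
Cyclic subgroups by order — order 1: 1; order 2: 1; order 3: 4; order 6: 4.
Total: 10.

10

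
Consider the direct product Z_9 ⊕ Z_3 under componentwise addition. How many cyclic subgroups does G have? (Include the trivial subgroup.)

8

A cyclic subgroup of order d is generated by each of its φ(d) elements of order d, so the cyclic subgroups of order d number (#elements of order d)/φ(d).
Cyclic subgroups by order — order 1: 1; order 3: 4; order 9: 3.
Total: 8.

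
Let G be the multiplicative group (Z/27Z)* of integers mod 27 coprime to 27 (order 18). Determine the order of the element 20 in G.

18

Compute successive powers of 20 mod 27: 20, 22, 8, 25, 14, 10, 11, 4, …; 20^18 ≡ 1 (mod 27).
So |⟨20⟩| = 18.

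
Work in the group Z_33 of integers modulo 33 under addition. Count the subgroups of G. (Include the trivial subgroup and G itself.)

Subgroups of the cyclic group Z_33 correspond bijectively to divisors of 33.
Divisors of 33: 1, 3, 11, 33.
So Z_33 has 4 subgroups.

4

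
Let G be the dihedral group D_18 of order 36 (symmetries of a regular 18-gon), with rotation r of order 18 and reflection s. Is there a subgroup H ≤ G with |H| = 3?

3 | 36. A subgroup of order 3 is {e, r^6, r^12}.

Yes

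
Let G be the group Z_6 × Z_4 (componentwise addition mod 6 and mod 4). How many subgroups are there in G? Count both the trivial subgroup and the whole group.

16

|G| = 24, so by Lagrange every subgroup order divides 24. Divisors: 1, 2, 3, 4, 6, 8, 12, 24.
Subgroups by order — order 1: 1; order 2: 3; order 3: 1; order 4: 3; order 6: 3; order 8: 1; order 12: 3; order 24: 1.
Total: 1 + 3 + 1 + 3 + 3 + 1 + 3 + 1 = 16.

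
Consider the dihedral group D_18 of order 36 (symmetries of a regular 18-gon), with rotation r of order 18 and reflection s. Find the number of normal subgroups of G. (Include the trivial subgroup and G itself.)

9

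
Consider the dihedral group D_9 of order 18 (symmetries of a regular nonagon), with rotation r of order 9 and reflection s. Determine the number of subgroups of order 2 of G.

|G| = 18 and 2 | 18, so subgroups of order 2 are possible by Lagrange.
The subgroups of order 2 are: {e, r^2s}; {e, r^3s}; {e, r^4s}; {e, r^5s}; … (9 in all).
So G has 9 subgroups of order 2.

9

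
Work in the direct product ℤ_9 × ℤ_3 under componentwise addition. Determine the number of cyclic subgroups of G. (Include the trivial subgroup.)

8

Each element a generates a cyclic subgroup ⟨a⟩; distinct elements may generate the same one (a cyclic group of order d has φ(d) generators).
Cyclic subgroups by order — order 1: 1; order 3: 4; order 9: 3.
Total: 8.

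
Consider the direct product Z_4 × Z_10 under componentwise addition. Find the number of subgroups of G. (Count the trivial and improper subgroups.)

|G| = 40, so by Lagrange every subgroup order divides 40. Divisors: 1, 2, 4, 5, 8, 10, 20, 40.
Subgroups by order — order 1: 1; order 2: 3; order 4: 3; order 5: 1; order 8: 1; order 10: 3; order 20: 3; order 40: 1.
Total: 1 + 3 + 3 + 1 + 1 + 3 + 3 + 1 = 16.

16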